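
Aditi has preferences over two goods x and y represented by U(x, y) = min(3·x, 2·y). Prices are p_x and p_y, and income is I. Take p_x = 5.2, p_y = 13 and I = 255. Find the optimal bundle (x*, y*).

x* = 10.3239, y* = 15.4858

Here 2·5.2 + 3·13 = 49.4, giving x* = 10.3239 and y* = 15.4858.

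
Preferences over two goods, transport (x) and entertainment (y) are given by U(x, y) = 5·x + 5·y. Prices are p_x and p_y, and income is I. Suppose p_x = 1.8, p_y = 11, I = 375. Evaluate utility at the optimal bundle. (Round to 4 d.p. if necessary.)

Perfect substitutes: compare marginal utility per dollar. 5/p_x vs 5/p_y → 2.7778 vs 0.4545.
x gives more utility per dollar, so spend all income on x: x* = I/p_x, y* = 0.
Numerically: x* = 208.3333, y* = 0.
Utility at the optimum: U(208.3333, 0) = 1041.6667.

V = 1041.6667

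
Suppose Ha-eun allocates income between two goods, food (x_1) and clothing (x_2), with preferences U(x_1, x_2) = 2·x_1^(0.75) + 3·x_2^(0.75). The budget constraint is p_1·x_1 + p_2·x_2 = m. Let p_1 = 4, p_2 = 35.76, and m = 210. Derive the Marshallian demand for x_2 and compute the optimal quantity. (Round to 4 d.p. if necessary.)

x_2* = 0.0413

MRS = MU_x_1/MU_x_2 = (2/3)·(x_2/x_1)^(0.25). Set equal to p_1/p_2.
Hence x_2/x_1 = ((3/2)·p_1/p_2)^(1/(0.25)), i.e. raised to the 4 power.
With the ratio pinned down, the budget gives x_1* = m/(p_1 + p_2·(x_2/x_1)) and x_2* = (x_2/x_1)·x_1*.
Numerically x_2/x_1 = 0.000793, so x_1* = 210/(4 + 35.76·0.000793) = 52.1306 and x_2* = 0.000793·52.1306 = 0.0413.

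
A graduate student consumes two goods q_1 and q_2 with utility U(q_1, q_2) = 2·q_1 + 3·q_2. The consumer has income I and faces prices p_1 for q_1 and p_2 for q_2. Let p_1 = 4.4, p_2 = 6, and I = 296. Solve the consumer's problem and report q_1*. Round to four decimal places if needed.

q_1* = 0

Linear utility — the consumer picks whichever good has higher MU/price: 2/4.4 = 0.4545 vs 3/6 = 0.5.
q_2 gives more utility per dollar, so spend all income on q_2: q_2* = I/p_2, q_1* = 0.
Numerically: q_1* = 0, q_2* = 49.3333.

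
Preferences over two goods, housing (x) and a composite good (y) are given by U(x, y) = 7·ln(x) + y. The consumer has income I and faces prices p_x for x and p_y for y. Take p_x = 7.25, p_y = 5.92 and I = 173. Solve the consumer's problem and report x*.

x* = 5.7159

Set MRS = p_x/p_y: (7/x)/1 = p_x/p_y.
So x*(p_x,p_y) = 7·p_y/p_x, independent of income; and y* = (I − 7·p_y)/p_y.
At the given prices: x* = 7·5.92/7.25 = 5.7159.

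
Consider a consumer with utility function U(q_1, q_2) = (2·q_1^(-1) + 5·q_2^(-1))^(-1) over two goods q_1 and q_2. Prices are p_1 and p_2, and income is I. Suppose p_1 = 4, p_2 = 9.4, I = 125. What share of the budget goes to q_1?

MRS = MU_q_1/MU_q_2 = (2/5)·(q_2/q_1)^(2). Set equal to p_1/p_2.
Hence q_2/q_1 = ((5/2)·p_1/p_2)^(1/(2)), i.e. raised to the 0.5 power.
Substitute q_2 = (q_2/q_1)·q_1 into the budget: q_1* = I/(p_1 + p_2·(q_2/q_1)).
Numerically q_2/q_1 = 1.031421, so q_1* = 125/(4 + 9.4·1.031421) = 9.1272 and q_2* = 1.031421·9.1272 = 9.414.
Expenditure on q_1: 4·9.1272 = 36.5087; share = 0.2921.

share on q_1 = 0.2921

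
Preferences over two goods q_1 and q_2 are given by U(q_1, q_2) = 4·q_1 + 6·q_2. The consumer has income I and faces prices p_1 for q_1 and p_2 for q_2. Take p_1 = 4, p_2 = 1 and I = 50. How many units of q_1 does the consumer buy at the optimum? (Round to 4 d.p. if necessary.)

Linear utility — the consumer picks whichever good has higher MU/price: 4/4 = 1 vs 6/1 = 6.
q_2 gives more utility per dollar, so spend all income on q_2: q_2* = I/p_2, q_1* = 0.
Numerically: q_1* = 0, q_2* = 50.

q_1* = 0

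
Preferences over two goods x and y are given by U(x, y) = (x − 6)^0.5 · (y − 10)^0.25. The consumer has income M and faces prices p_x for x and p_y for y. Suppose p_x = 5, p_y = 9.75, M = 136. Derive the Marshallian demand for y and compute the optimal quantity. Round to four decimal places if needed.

y* = 10.2906

MRS = 2·(y−10)/(x−6). Tangency with p_x/p_y gives y−10 = (1/2)·(p_x/p_y)·(x−6).
After buying the subsistence bundle (6, 10), a share 2/3 of the remaining income goes to x: x* = 6 + 2/3·(M − 6p_x − 10p_y)/p_x.
Discretionary income = 136 − 6·5 − 10·9.75 = 8.5; y* = 10 + 1/3·8.5/9.75 = 10.2906.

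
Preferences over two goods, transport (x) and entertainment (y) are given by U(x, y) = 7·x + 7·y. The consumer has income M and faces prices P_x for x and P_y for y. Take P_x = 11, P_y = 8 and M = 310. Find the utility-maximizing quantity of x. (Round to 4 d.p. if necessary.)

x* = 0

Perfect substitutes: compare marginal utility per dollar. 7/P_x vs 7/P_y → 0.6364 vs 0.875.
y gives more utility per dollar, so spend all income on y: y* = M/P_y, x* = 0.
Numerically: x* = 0, y* = 38.75.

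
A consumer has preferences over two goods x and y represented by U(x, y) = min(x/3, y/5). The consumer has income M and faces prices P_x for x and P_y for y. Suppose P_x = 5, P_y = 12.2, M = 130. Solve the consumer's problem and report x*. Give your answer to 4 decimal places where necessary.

x* = 5.1316

With perfect complements, no substitution: consume in ratio x:y = 3:5.
Budget: P_x·x + P_y·(5/3)·x = M, so (3·P_x + 5·P_y)·x = 3·M.
Demand: x*(P_x,P_y,M) = 3·M/(3·P_x + 5·P_y), y* = 5·M/(3·P_x + 5·P_y).
Here 3·5 + 5·12.2 = 76, giving x* = 5.1316.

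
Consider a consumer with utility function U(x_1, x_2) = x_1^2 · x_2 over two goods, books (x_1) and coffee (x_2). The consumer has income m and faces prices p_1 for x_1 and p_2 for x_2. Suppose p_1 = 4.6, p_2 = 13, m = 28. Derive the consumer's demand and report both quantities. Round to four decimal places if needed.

The MRS is 2·x_2/x_1. Set MRS = p_1/p_2.
So 2·p_2·x_2 = p_1·x_1; combined with the budget, a share 2/3 of income goes to x_1.
Demand: x_1*(p_1,p_2,m) = 2/3·m/p_1 and x_2* = 1/3·m/p_2.
At p_1=4.6, p_2=13, m=28: x_1* = 2/3·28/4.6 = 4.058, x_2* = 0.7179.

x_1* = 4.058, x_2* = 0.7179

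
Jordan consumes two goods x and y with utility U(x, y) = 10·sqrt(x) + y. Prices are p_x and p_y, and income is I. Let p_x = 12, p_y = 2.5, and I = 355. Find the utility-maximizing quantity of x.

Solve: √x = 5·p_y/p_x, so x*(p_x,p_y) = (5·p_y/p_x)², and y* = (I − p_x·x*)/p_y.
Plugging in: x* = (5·2.5/12)² = 1.0851.

x* = 1.0851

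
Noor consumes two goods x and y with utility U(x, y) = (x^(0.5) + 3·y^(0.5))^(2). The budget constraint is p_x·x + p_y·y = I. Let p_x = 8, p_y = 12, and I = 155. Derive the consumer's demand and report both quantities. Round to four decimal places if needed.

Numerically y/x = 4, so x* = 155/(8 + 12·4) = 2.7679 and y* = 4·2.7679 = 11.0714.

x* = 2.7679, y* = 11.0714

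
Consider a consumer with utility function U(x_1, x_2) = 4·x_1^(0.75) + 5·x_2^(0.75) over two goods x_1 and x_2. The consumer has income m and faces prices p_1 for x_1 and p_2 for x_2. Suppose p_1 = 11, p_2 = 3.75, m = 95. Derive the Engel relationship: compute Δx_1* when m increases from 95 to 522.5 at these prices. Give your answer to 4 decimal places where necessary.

Δx_1* = 0.6206

From the CES first-order condition, (4/5)·(x_2/x_1)^(0.25) = p_1/p_2.
Solve for the ratio: x_2/x_1 = [(5/4)·p_1/p_2]^(4).
Substitute x_2 = (x_2/x_1)·x_1 into the budget: x_1* = m/(p_1 + p_2·(x_2/x_1)).
Numerically x_2/x_1 = 180.753086, so x_1* = 95/(11 + 3.75·180.753086) = 0.1379.
At m' = 522.5: x_1* = 0.7585. Change: 0.7585 − 0.1379 = 0.6206.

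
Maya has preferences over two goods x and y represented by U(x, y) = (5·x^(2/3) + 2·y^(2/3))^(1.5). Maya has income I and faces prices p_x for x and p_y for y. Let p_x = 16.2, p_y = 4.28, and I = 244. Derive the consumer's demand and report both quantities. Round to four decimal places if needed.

From the CES first-order condition, (5/2)·(y/x)^(1/3) = p_x/p_y.
Solve for the ratio: y/x = [(2/5)·p_x/p_y]^(3).
Substitute y = (y/x)·x into the budget: x* = I/(p_x + p_y·(y/x)).
Numerically y/x = 3.470513, so x* = 244/(16.2 + 4.28·3.470513) = 7.8573 and y* = 3.470513·7.8573 = 27.269.

x* = 7.8573, y* = 27.269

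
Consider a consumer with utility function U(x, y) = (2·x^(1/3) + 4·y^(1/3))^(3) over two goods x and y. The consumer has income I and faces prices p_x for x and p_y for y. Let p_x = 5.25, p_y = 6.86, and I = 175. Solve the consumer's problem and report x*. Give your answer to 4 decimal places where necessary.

x* = 9.5941

Numerically y/x = 1.893642, so x* = 175/(5.25 + 6.86·1.893642) = 9.5941.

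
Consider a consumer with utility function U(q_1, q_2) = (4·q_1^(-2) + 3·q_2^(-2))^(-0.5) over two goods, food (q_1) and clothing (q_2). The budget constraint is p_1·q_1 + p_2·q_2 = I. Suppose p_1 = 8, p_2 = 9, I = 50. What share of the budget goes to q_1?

share on q_1 = 0.5043

With the ratio pinned down, the budget gives q_1* = I/(p_1 + p_2·(q_2/q_1)) and q_2* = (q_2/q_1)·q_1*.
Numerically q_2/q_1 = 0.87358, so q_1* = 50/(8 + 9·0.87358) = 3.1521 and q_2* = 0.87358·3.1521 = 2.7537.
Expenditure on q_1: 8·3.1521 = 25.2171; share = 0.5043.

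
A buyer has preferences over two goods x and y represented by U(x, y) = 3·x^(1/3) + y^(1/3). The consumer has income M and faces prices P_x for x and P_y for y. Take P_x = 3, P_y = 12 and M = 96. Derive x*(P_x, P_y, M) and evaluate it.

x* = 29.1911

MRS = MU_x/MU_y = 3·(y/x)^(2/3). Set equal to P_x/P_y.
Hence y/x = ((1/3)·P_x/P_y)^(1/(2/3)), i.e. raised to the 1.5 power.
Substitute y = (y/x)·x into the budget: x* = M/(P_x + P_y·(y/x)).
Numerically y/x = 0.024056, so x* = 96/(3 + 12·0.024056) = 29.1911.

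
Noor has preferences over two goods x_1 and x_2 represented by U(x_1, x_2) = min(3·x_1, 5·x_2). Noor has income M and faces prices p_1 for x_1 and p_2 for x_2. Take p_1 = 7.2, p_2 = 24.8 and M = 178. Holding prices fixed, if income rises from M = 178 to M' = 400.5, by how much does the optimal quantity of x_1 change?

Δx_1* = 10.077

Leontief preferences: the optimum is at the kink where x_1/5 = x_2/3, i.e. x_2 = (3/5)·x_1.
Budget: p_1·x_1 + p_2·(3/5)·x_1 = M, so (5·p_1 + 3·p_2)·x_1 = 5·M.
Demand: x_1*(p_1,p_2,M) = 5·M/(5·p_1 + 3·p_2), x_2* = 3·M/(5·p_1 + 3·p_2).
Here 5·7.2 + 3·24.8 = 110.4, giving x_1* = 8.0616.
At M' = 400.5: x_1* = 18.1386. Change: 18.1386 − 8.0616 = 10.077.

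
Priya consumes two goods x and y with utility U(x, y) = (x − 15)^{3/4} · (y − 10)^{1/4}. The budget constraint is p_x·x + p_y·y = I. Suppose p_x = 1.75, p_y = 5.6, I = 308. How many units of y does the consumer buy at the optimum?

Discretionary income = 308 − 15·1.75 − 10·5.6 = 225.75; y* = 10 + 0.25·225.75/5.6 = 20.0781.

y* = 20.0781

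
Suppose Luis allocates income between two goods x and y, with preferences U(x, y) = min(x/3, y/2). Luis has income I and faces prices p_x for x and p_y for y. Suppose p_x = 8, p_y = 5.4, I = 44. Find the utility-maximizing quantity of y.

y* = 2.5287

Leontief preferences: the optimum is at the kink where x/3 = y/2, i.e. y = (2/3)·x.
Budget: p_x·x + p_y·(2/3)·x = I, so (3·p_x + 2·p_y)·x = 3·I.
Demand: x*(p_x,p_y,I) = 3·I/(3·p_x + 2·p_y), y* = 2·I/(3·p_x + 2·p_y).
Here 3·8 + 2·5.4 = 34.8, giving y* = 2.5287.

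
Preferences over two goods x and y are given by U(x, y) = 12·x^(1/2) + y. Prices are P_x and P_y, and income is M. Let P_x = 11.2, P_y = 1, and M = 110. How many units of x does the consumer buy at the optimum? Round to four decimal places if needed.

x* = 0.287

Utility is quasi-linear in y; the FOC for x is 6/√x = P_x/P_y.
Solve: √x = 6·P_y/P_x, so x*(P_x,P_y) = (6·P_y/P_x)², and y* = (M − P_x·x*)/P_y.
Plugging in: x* = (6·1/11.2)² = 0.287.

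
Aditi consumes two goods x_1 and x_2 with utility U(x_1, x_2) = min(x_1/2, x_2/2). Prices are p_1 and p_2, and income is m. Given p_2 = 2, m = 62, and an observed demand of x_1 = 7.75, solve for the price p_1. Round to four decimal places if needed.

Leontief preferences: the optimum is at the kink where x_1/2 = x_2/2, i.e. x_2 = x_1.
Budget: p_1·x_1 + p_2·x_1 = m, so (2·p_1 + 2·p_2)·x_1 = 2·m.
Demand: x_1*(p_1,p_2,m) = 2·m/(2·p_1 + 2·p_2), x_2* = 2·m/(2·p_1 + 2·p_2).
Set x_1* = 7.75 in the demand function and solve for p_1: p_1 = 6.

p_1 = 6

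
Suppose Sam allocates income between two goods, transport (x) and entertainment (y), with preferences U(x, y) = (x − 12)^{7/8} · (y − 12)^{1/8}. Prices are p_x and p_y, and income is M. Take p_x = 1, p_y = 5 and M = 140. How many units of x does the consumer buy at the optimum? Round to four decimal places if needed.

x* = 71.5

This is Cobb-Douglas in (x−12, y−12): tangency gives 0.875·p_y·(y−12) = 0.125·p_x·(x−12).
Substituting into the budget: x* = 12 + 0.875·(M − 12·p_x − 12·p_y)/p_x, and y* = 12 + 0.125·(…)/p_y.
Discretionary income = 140 − 12·1 − 12·5 = 68; x* = 12 + 0.875·68/1 = 71.5.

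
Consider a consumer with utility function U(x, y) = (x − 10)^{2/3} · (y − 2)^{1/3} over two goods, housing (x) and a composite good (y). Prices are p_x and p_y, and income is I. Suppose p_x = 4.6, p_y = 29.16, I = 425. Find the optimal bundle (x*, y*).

Discretionary income = 425 − 10·4.6 − 2·29.16 = 320.68; x* = 10 + 2/3·320.68/4.6 = 56.4754; y* = 2 + 1/3·320.68/29.16 = 5.6658.

x* = 56.4754, y* = 5.6658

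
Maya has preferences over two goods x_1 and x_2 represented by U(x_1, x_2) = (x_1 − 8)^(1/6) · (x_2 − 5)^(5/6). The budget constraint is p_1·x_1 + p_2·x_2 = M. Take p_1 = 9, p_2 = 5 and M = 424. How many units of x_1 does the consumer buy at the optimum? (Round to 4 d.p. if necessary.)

x_1* = 14.0556

Let x_1' = x_1−8, x_2' = x_2−5. MRS = (1/5)·x_2'/x_1' = p_1/p_2.
After buying the subsistence bundle (8, 5), a share 1/6 of the remaining income goes to x_1: x_1* = 8 + 1/6·(M − 8p_1 − 5p_2)/p_1.
Discretionary income = 424 − 8·9 − 5·5 = 327; x_1* = 8 + 1/6·327/9 = 14.0556.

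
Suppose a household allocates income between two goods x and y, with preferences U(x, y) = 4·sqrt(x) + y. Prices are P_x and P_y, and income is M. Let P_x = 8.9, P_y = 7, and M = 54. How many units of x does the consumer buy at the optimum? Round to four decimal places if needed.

Utility is quasi-linear in y; the FOC for x is 2/√x = P_x/P_y.
Thus x* = (2·P_y/P_x)² — independent of M — with the rest of income spent on y.
Plugging in: x* = (2·7/8.9)² = 2.4744.

x* = 2.4744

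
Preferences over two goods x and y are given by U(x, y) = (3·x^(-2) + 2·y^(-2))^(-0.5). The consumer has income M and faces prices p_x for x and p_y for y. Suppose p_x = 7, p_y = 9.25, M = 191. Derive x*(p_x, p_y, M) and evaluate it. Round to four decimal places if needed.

MRS = MU_x/MU_y = (3/2)·(y/x)^(3). Set equal to p_x/p_y.
Solve for the ratio: y/x = [(2/3)·p_x/p_y]^(1/3).
With the ratio pinned down, the budget gives x* = M/(p_x + p_y·(y/x)) and y* = (y/x)·x*.
Numerically y/x = 0.796077, so x* = 191/(7 + 9.25·0.796077) = 13.2974.

x* = 13.2974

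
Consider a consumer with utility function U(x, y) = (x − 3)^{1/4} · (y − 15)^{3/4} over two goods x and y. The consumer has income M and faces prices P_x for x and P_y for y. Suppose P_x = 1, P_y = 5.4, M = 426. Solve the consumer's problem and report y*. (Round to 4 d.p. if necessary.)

y* = 62.5

Substituting into the budget: x* = 3 + 0.25·(M − 3·P_x − 15·P_y)/P_x, and y* = 15 + 0.75·(…)/P_y.
Discretionary income = 426 − 3·1 − 15·5.4 = 342; y* = 15 + 0.75·342/5.4 = 62.5.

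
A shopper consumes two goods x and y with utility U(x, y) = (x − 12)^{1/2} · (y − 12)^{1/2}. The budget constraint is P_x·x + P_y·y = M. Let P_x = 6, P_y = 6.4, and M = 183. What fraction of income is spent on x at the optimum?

share on x = 0.4869

Let x' = x−12, y' = y−12. MRS = y'/x' = P_x/P_y.
After buying the subsistence bundle (12, 12), a share 0.5 of the remaining income goes to x: x* = 12 + 0.5·(M − 12P_x − 12P_y)/P_x.
Discretionary income = 183 − 12·6 − 12·6.4 = 34.2; x* = 12 + 0.5·34.2/6 = 14.85; y* = 12 + 0.5·34.2/6.4 = 14.6719.
Expenditure on x: 6·14.85 = 89.1; share = 0.4869.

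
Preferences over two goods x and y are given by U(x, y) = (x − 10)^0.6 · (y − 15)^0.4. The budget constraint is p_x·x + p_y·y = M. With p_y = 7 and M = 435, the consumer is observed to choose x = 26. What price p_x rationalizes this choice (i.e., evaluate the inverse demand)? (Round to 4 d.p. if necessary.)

Let x' = x−10, y' = y−15. MRS = (3/2)·y'/x' = p_x/p_y.
Substituting into the budget: x* = 10 + 0.6·(M − 10·p_x − 15·p_y)/p_x, and y* = 15 + 0.4·(…)/p_y.
Set x* = 26 in the demand function and solve for p_x: p_x = 9.

p_x = 9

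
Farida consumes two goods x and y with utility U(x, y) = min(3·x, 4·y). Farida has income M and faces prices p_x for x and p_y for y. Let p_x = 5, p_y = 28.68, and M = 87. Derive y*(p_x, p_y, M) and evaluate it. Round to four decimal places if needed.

With perfect complements, no substitution: consume in ratio x:y = 4:3.
Budget: p_x·x + p_y·(3/4)·x = M, so (4·p_x + 3·p_y)·x = 4·M.
Demand: x*(p_x,p_y,M) = 4·M/(4·p_x + 3·p_y), y* = 3·M/(4·p_x + 3·p_y).
Here 4·5 + 3·28.68 = 106.04, giving y* = 2.4613.

y* = 2.4613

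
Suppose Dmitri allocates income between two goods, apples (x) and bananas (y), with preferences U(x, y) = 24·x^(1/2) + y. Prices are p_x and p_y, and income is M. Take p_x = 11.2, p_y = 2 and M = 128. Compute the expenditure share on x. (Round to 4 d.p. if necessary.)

Set MRS = p_x/p_y: 12·x^(−1/2) = p_x/p_y.
Thus x* = (12·p_y/p_x)² — independent of M — with the rest of income spent on y.
Plugging in: x* = (12·2/11.2)² = 4.5918, y* = 38.2857.
Expenditure on x: 11.2·4.5918 = 51.4286; share = 0.4018.

share on x = 0.4018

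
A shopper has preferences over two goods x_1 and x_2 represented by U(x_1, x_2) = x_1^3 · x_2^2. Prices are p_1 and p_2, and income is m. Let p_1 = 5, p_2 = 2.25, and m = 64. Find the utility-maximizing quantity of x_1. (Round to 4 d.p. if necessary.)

At p_1=5, p_2=2.25, m=64: x_1* = 0.6·64/5 = 7.68.

x_1* = 7.68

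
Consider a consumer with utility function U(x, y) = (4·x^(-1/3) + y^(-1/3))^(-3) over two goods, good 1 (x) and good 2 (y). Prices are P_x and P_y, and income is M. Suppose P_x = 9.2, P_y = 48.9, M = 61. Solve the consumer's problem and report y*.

y* = 0.4357

MRS = MU_x/MU_y = 4·(y/x)^(4/3). Set equal to P_x/P_y.
Hence y/x = ((1/4)·P_x/P_y)^(1/(4/3)), i.e. raised to the 0.75 power.
Substitute y = (y/x)·x into the budget: x* = M/(P_x + P_y·(y/x)).
Numerically y/x = 0.100998, so x* = 61/(9.2 + 48.9·0.100998) = 4.3144 and y* = 0.100998·4.3144 = 0.4357.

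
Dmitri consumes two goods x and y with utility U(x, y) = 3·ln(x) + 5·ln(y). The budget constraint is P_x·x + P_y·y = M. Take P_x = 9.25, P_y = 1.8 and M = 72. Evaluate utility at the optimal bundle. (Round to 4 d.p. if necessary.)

MU_x/MU_y = (3·y)/(5·x); tangency sets this equal to P_x/P_y.
So 3·P_y·y = 5·P_x·x; combined with the budget, a share 0.375 of income goes to x.
Demand: x*(P_x,P_y,M) = 0.375·M/P_x and y* = 0.625·M/P_y.
At P_x=9.25, P_y=1.8, M=72: x* = 0.375·72/9.25 = 2.9189, y* = 25.
Utility at the optimum: U(2.9189, 25) = 19.308.

V = 19.308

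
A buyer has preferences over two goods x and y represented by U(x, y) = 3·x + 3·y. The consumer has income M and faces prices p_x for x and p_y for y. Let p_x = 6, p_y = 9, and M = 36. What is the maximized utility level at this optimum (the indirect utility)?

V = 18

Linear utility — the consumer picks whichever good has higher MU/price: 3/6 = 0.5 vs 3/9 = 0.3333.
x gives more utility per dollar, so spend all income on x: x* = M/p_x, y* = 0.
Numerically: x* = 6, y* = 0.
Utility at the optimum: U(6, 0) = 18.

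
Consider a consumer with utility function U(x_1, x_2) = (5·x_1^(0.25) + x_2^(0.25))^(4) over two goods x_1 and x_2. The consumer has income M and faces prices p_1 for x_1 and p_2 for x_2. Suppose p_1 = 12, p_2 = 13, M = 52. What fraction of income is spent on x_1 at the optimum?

MRS = MU_x_1/MU_x_2 = 5·(x_2/x_1)^(0.75). Set equal to p_1/p_2.
Hence x_2/x_1 = ((1/5)·p_1/p_2)^(1/(0.75)), i.e. raised to the 4/3 power.
Substitute x_2 = (x_2/x_1)·x_1 into the budget: x_1* = M/(p_1 + p_2·(x_2/x_1)).
Numerically x_2/x_1 = 0.105121, so x_1* = 52/(12 + 13·0.105121) = 3.8903 and x_2* = 0.105121·3.8903 = 0.409.
Expenditure on x_1: 12·3.8903 = 46.6836; share = 0.8978.

share on x_1 = 0.8978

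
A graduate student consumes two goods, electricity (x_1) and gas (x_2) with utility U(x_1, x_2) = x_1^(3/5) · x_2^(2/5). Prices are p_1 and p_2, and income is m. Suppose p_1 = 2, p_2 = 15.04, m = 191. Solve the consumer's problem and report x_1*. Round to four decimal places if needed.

The MRS is (3/2)·x_2/x_1. Set MRS = p_1/p_2.
So 0.6·p_2·x_2 = 0.4·p_1·x_1; combined with the budget, a share 0.6 of income goes to x_1.
Demand: x_1*(p_1,p_2,m) = 0.6·m/p_1 and x_2* = 0.4·m/p_2.
At p_1=2, p_2=15.04, m=191: x_1* = 0.6·191/2 = 57.3.

x_1* = 57.3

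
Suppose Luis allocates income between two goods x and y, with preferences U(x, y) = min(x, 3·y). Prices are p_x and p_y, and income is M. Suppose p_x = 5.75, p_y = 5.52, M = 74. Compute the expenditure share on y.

Leontief preferences: the optimum is at the kink where x/3 = y/1, i.e. y = (1/3)·x.
Budget: p_x·x + p_y·(1/3)·x = M, so (3·p_x + p_y)·x = 3·M.
Demand: x*(p_x,p_y,M) = 3·M/(3·p_x + p_y), y* = M/(3·p_x + p_y).
Here 3·5.75 + 5.52 = 22.77, giving x* = 9.7497 and y* = 3.2499.
Expenditure on y: 5.52·3.2499 = 17.9394; share = 0.2424.

share on y = 0.2424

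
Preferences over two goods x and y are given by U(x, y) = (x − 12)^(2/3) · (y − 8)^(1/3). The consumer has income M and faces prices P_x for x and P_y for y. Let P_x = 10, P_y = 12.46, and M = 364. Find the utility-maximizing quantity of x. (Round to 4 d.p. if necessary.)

MRS = 2·(y−8)/(x−12). Tangency with P_x/P_y gives y−8 = (1/2)·(P_x/P_y)·(x−12).
Substituting into the budget: x* = 12 + 2/3·(M − 12·P_x − 8·P_y)/P_x, and y* = 8 + 1/3·(…)/P_y.
Discretionary income = 364 − 12·10 − 8·12.46 = 144.32; x* = 12 + 2/3·144.32/10 = 21.6213.

x* = 21.6213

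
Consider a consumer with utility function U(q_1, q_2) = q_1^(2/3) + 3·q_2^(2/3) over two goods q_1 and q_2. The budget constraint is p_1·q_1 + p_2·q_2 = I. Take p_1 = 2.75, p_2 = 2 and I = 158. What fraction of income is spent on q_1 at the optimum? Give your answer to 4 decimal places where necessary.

MU_q_1 ∝ q_1^(-1/3), MU_q_2 ∝ 3·q_2^(-1/3), so MRS = (1/3)·(q_2/q_1)^(1/3) = p_1/p_2.
Solve for the ratio: q_2/q_1 = [3·p_1/p_2]^(3).
Substitute q_2 = (q_2/q_1)·q_1 into the budget: q_1* = I/(p_1 + p_2·(q_2/q_1)).
Numerically q_2/q_1 = 70.189453, so q_1* = 158/(2.75 + 2·70.189453) = 1.1039 and q_2* = 70.189453·1.1039 = 77.4821.
Expenditure on q_1: 2.75·1.1039 = 3.0357; share = 0.0192.

share on q_1 = 0.0192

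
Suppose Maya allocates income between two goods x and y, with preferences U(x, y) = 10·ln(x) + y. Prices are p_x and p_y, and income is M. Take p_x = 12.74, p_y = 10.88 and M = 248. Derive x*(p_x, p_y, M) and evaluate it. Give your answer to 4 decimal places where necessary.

x* = 8.54

Set MRS = p_x/p_y: (10/x)/1 = p_x/p_y.
So x*(p_x,p_y) = 10·p_y/p_x, independent of income; and y* = (M − 10·p_y)/p_y.
At the given prices: x* = 10·10.88/12.74 = 8.54.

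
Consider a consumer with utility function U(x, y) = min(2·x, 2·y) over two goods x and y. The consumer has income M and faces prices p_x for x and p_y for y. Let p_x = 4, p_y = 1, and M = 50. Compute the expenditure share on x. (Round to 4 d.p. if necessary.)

With perfect complements, no substitution: consume in ratio x:y = 2:2.
Budget: p_x·x + p_y·x = M, so (2·p_x + 2·p_y)·x = 2·M.
Demand: x*(p_x,p_y,M) = 2·M/(2·p_x + 2·p_y), y* = 2·M/(2·p_x + 2·p_y).
Here 2·4 + 2·1 = 10, giving x* = 10 and y* = 10.
Expenditure on x: 4·10 = 40; share = 0.8.

share on x = 0.8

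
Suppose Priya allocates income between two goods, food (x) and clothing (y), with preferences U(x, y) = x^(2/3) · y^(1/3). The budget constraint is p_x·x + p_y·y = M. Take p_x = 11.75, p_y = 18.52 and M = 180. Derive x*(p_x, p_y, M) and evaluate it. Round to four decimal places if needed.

x* = 10.2128

The MRS is 2·y/x. Set MRS = p_x/p_y.
So 2/3·p_y·y = 1/3·p_x·x; combined with the budget, a share 2/3 of income goes to x.
Demand: x*(p_x,p_y,M) = 2/3·M/p_x and y* = 1/3·M/p_y.
At p_x=11.75, p_y=18.52, M=180: x* = 2/3·180/11.75 = 10.2128.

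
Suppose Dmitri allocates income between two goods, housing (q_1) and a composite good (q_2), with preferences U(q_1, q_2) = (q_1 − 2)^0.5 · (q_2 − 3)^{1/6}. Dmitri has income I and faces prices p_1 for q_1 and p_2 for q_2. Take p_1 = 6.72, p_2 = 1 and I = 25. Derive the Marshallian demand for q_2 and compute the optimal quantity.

Let q_1' = q_1−2, q_2' = q_2−3. MRS = 3·q_2'/q_1' = p_1/p_2.
Substituting into the budget: q_1* = 2 + 0.75·(I − 2·p_1 − 3·p_2)/p_1, and q_2* = 3 + 0.25·(…)/p_2.
Discretionary income = 25 − 2·6.72 − 3·1 = 8.56; q_2* = 3 + 0.25·8.56/1 = 5.14.

q_2* = 5.14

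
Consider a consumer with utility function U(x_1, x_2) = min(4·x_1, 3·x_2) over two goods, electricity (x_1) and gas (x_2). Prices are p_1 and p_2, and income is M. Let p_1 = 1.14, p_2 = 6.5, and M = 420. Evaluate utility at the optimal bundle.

With perfect complements, no substitution: consume in ratio x_1:x_2 = 3:4.
Budget: p_1·x_1 + p_2·(4/3)·x_1 = M, so (3·p_1 + 4·p_2)·x_1 = 3·M.
Demand: x_1*(p_1,p_2,M) = 3·M/(3·p_1 + 4·p_2), x_2* = 4·M/(3·p_1 + 4·p_2).
Here 3·1.14 + 4·6.5 = 29.42, giving x_1* = 42.828 and x_2* = 57.104.
Utility at the optimum: U(42.828, 57.104) = 171.312.

V = 171.312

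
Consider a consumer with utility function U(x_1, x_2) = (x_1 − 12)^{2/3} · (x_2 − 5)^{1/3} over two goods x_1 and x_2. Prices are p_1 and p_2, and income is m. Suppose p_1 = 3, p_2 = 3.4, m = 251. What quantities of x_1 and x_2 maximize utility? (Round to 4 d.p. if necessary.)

This is Cobb-Douglas in (x_1−12, x_2−5): tangency gives 2/3·p_2·(x_2−5) = 1/3·p_1·(x_1−12).
Substituting into the budget: x_1* = 12 + 2/3·(m − 12·p_1 − 5·p_2)/p_1, and x_2* = 5 + 1/3·(…)/p_2.
Discretionary income = 251 − 12·3 − 5·3.4 = 198; x_1* = 12 + 2/3·198/3 = 56; x_2* = 5 + 1/3·198/3.4 = 24.4118.

x_1* = 56, x_2* = 24.4118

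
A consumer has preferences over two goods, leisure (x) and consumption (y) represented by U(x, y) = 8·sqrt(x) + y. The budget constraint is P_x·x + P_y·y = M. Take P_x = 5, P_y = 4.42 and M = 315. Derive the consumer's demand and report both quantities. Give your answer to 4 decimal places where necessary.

MU_x = 4/√x, MU_y = 1. Tangency: 4/√x = P_x/P_y.
Solve: √x = 4·P_y/P_x, so x*(P_x,P_y) = (4·P_y/P_x)², and y* = (M − P_x·x*)/P_y.
Plugging in: x* = (4·4.42/5)² = 12.5033, y* = 57.123.

x* = 12.5033, y* = 57.123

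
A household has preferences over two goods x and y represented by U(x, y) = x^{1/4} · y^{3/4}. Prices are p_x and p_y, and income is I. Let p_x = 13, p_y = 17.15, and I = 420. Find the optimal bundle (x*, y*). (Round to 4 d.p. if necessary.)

x* = 8.0769, y* = 18.3673

MU_x/MU_y = (0.25·y)/(0.75·x); tangency sets this equal to p_x/p_y.
So 0.25·p_y·y = 0.75·p_x·x; combined with the budget, a share 0.25 of income goes to x.
Demand: x*(p_x,p_y,I) = 0.25·I/p_x and y* = 0.75·I/p_y.
At p_x=13, p_y=17.15, I=420: x* = 0.25·420/13 = 8.0769, y* = 18.3673.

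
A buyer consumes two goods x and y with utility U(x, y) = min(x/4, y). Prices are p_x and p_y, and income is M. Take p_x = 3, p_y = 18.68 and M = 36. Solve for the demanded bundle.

Leontief preferences: the optimum is at the kink where x/4 = y/1, i.e. y = (1/4)·x.
Budget: p_x·x + p_y·(1/4)·x = M, so (4·p_x + p_y)·x = 4·M.
Demand: x*(p_x,p_y,M) = 4·M/(4·p_x + p_y), y* = M/(4·p_x + p_y).
Here 4·3 + 18.68 = 30.68, giving x* = 4.6936 and y* = 1.1734.

x* = 4.6936, y* = 1.1734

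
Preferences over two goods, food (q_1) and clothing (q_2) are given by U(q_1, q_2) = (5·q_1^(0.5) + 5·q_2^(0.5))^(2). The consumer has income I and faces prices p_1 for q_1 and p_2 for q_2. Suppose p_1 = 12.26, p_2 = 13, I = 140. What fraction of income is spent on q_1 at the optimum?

share on q_1 = 0.5146

Substitute q_2 = (q_2/q_1)·q_1 into the budget: q_1* = I/(p_1 + p_2·(q_2/q_1)).
Numerically q_2/q_1 = 0.889394, so q_1* = 140/(12.26 + 13·0.889394) = 5.8769 and q_2* = 0.889394·5.8769 = 5.2269.
Expenditure on q_1: 12.26·5.8769 = 72.0507; share = 0.5146.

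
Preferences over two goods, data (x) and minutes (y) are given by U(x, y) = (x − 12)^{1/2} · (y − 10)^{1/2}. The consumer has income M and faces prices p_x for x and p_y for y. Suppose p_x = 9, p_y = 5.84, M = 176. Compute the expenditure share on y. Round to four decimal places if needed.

share on y = 0.3591

Substituting into the budget: x* = 12 + 0.5·(M − 12·p_x − 10·p_y)/p_x, and y* = 10 + 0.5·(…)/p_y.
Discretionary income = 176 − 12·9 − 10·5.84 = 9.6; x* = 12 + 0.5·9.6/9 = 12.5333; y* = 10 + 0.5·9.6/5.84 = 10.8219.
Expenditure on y: 5.84·10.8219 = 63.2; share = 0.3591.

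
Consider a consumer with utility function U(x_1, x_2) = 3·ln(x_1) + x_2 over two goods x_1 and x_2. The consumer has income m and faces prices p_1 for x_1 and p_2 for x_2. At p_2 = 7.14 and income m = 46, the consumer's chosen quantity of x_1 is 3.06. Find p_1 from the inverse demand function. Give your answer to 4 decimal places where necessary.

p_1 = 7

MU_x_1 = 3/x_1, MU_x_2 = 1. Tangency: 3/x_1 = p_1/p_2.
So x_1*(p_1,p_2) = 3·p_2/p_1, independent of income; and x_2* = (m − 3·p_2)/p_2.
Set x_1* = 3.06 in the demand function and solve for p_1: p_1 = 7.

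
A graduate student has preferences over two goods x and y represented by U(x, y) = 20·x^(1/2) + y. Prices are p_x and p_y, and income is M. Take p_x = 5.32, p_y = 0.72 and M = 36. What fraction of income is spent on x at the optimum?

Set MRS = p_x/p_y: 10·x^(−1/2) = p_x/p_y.
Thus x* = (10·p_y/p_x)² — independent of M — with the rest of income spent on y.
Plugging in: x* = (10·0.72/5.32)² = 1.8316, y* = 36.4662.
Expenditure on x: 5.32·1.8316 = 9.7444; share = 0.2707.

share on x = 0.2707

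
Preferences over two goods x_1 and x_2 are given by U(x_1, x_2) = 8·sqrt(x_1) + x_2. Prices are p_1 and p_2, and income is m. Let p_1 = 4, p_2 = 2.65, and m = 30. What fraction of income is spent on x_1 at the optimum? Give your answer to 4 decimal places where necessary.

share on x_1 = 0.9363

Thus x_1* = (4·p_2/p_1)² — independent of m — with the rest of income spent on x_2.
Plugging in: x_1* = (4·2.65/4)² = 7.0225, x_2* = 0.7208.
Expenditure on x_1: 4·7.0225 = 28.09; share = 0.9363.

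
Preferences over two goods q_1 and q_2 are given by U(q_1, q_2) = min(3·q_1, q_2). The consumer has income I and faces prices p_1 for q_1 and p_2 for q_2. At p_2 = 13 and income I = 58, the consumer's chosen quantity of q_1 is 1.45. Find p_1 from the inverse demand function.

With perfect complements, no substitution: consume in ratio q_1:q_2 = 1:3.
Budget: p_1·q_1 + p_2·3·q_1 = I, so (p_1 + 3·p_2)·q_1 = I.
Demand: q_1*(p_1,p_2,I) = I/(p_1 + 3·p_2), q_2* = 3·I/(p_1 + 3·p_2).
Set q_1* = 1.45 in the demand function and solve for p_1: p_1 = 1.

p_1 = 1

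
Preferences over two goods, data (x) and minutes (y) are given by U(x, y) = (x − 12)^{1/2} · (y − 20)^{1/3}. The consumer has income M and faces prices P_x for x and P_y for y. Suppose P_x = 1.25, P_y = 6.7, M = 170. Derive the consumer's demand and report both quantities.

x* = 22.08, y* = 21.2537

MRS = (3/2)·(y−20)/(x−12). Tangency with P_x/P_y gives y−20 = (2/3)·(P_x/P_y)·(x−12).
After buying the subsistence bundle (12, 20), a share 0.6 of the remaining income goes to x: x* = 12 + 0.6·(M − 12P_x − 20P_y)/P_x.
Discretionary income = 170 − 12·1.25 − 20·6.7 = 21; x* = 12 + 0.6·21/1.25 = 22.08; y* = 20 + 0.4·21/6.7 = 21.2537.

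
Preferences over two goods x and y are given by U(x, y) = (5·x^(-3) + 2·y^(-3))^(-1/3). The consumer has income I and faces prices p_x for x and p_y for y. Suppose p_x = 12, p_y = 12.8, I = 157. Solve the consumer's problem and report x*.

x* = 7.131

From the CES first-order condition, (5/2)·(y/x)^(4) = p_x/p_y.
Hence y/x = ((2/5)·p_x/p_y)^(1/(4)), i.e. raised to the 0.25 power.
Substitute y = (y/x)·x into the budget: x* = I/(p_x + p_y·(y/x)).
Numerically y/x = 0.782542, so x* = 157/(12 + 12.8·0.782542) = 7.131.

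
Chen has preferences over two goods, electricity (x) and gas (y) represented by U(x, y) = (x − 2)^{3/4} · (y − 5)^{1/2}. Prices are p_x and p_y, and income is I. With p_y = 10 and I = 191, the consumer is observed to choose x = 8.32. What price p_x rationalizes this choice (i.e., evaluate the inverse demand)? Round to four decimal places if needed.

Let x' = x−2, y' = y−5. MRS = (3/2)·y'/x' = p_x/p_y.
Substituting into the budget: x* = 2 + 0.6·(I − 2·p_x − 5·p_y)/p_x, and y* = 5 + 0.4·(…)/p_y.
Set x* = 8.32 in the demand function and solve for p_x: p_x = 11.25.

p_x = 11.25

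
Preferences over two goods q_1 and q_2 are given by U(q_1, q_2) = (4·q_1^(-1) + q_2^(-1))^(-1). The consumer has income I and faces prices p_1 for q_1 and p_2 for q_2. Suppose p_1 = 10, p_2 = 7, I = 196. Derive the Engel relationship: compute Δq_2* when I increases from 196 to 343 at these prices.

Δq_2* = 6.1939

MU_q_1 ∝ 4·q_1^(-2), MU_q_2 ∝ q_2^(-2), so MRS = 4·(q_2/q_1)^(2) = p_1/p_2.
Solve for the ratio: q_2/q_1 = [(1/4)·p_1/p_2]^(0.5).
With the ratio pinned down, the budget gives q_1* = I/(p_1 + p_2·(q_2/q_1)) and q_2* = (q_2/q_1)·q_1*.
Numerically q_2/q_1 = 0.597614, so q_1* = 196/(10 + 7·0.597614) = 13.8191 and q_2* = 0.597614·13.8191 = 8.2585.
At I' = 343: q_2* = 14.4523. Change: 14.4523 − 8.2585 = 6.1939.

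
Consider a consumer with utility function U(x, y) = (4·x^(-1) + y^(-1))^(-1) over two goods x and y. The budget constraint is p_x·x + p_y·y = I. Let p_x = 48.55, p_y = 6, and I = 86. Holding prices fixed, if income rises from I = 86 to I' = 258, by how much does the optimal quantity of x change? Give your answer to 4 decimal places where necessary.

MU_x ∝ 4·x^(-2), MU_y ∝ y^(-2), so MRS = 4·(y/x)^(2) = p_x/p_y.
Hence y/x = ((1/4)·p_x/p_y)^(1/(2)), i.e. raised to the 0.5 power.
With the ratio pinned down, the budget gives x* = I/(p_x + p_y·(y/x)) and y* = (y/x)·x*.
Numerically y/x = 1.422293, so x* = 86/(48.55 + 6·1.422293) = 1.5066.
At I' = 258: x* = 4.5197. Change: 4.5197 − 1.5066 = 3.0131.

Δx* = 3.0131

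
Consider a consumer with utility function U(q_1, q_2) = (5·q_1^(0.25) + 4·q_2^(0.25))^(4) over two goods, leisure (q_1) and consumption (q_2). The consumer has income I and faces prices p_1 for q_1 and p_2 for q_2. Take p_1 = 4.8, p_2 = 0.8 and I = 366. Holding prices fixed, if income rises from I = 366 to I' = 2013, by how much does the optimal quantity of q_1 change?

Δq_1* = 146.0422

From the CES first-order condition, (5/4)·(q_2/q_1)^(0.75) = p_1/p_2.
Solve for the ratio: q_2/q_1 = [(4/5)·p_1/p_2]^(4/3).
With the ratio pinned down, the budget gives q_1* = I/(p_1 + p_2·(q_2/q_1)) and q_2* = (q_2/q_1)·q_1*.
Numerically q_2/q_1 = 8.096954, so q_1* = 366/(4.8 + 0.8·8.096954) = 32.4538.
At I' = 2013: q_1* = 178.496. Change: 178.496 − 32.4538 = 146.0422.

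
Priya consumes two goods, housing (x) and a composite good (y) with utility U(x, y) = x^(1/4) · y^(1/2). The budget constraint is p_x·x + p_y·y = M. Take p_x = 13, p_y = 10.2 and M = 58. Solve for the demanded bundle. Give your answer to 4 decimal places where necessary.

MU_x/MU_y = (0.25·y)/(0.5·x); tangency sets this equal to p_x/p_y.
Rearranging, p_y·y = 2·p_x·x. Substituting into the budget gives p_x·x·(1 + 2) = M.
Demand: x*(p_x,p_y,M) = 1/3·M/p_x and y* = 2/3·M/p_y.
At p_x=13, p_y=10.2, M=58: x* = 1/3·58/13 = 1.4872, y* = 3.7908.

x* = 1.4872, y* = 3.7908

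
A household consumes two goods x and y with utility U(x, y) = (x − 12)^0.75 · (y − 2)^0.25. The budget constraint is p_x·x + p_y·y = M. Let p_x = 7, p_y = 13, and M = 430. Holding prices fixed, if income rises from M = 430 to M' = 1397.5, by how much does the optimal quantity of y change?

This is Cobb-Douglas in (x−12, y−2): tangency gives 0.75·p_y·(y−2) = 0.25·p_x·(x−12).
After buying the subsistence bundle (12, 2), a share 0.75 of the remaining income goes to x: x* = 12 + 0.75·(M − 12p_x − 2p_y)/p_x.
Discretionary income = 430 − 12·7 − 2·13 = 320; y* = 2 + 0.25·320/13 = 8.1538.
At M' = 1397.5: y* = 26.7596. Change: 26.7596 − 8.1538 = 18.6058.

Δy* = 18.6058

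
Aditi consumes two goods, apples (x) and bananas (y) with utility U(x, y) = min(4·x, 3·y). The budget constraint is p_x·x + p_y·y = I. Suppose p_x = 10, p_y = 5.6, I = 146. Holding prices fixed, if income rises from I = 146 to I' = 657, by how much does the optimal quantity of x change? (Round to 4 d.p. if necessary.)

Δx* = 29.2557

Here 3·10 + 4·5.6 = 52.4, giving x* = 8.3588.
At I' = 657: x* = 37.6145. Change: 37.6145 − 8.3588 = 29.2557.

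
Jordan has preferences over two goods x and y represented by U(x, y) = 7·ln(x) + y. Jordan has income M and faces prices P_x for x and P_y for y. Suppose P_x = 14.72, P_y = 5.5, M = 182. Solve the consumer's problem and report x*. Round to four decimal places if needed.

MU_x = 7/x, MU_y = 1. Tangency: 7/x = P_x/P_y.
So x*(P_x,P_y) = 7·P_y/P_x, independent of income; and y* = (M − 7·P_y)/P_y.
At the given prices: x* = 7·5.5/14.72 = 2.6155.

x* = 2.6155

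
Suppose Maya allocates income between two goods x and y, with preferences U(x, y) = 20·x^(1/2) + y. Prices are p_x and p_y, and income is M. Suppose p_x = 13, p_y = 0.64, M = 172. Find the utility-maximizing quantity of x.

x* = 0.2424

Plugging in: x* = (10·0.64/13)² = 0.2424.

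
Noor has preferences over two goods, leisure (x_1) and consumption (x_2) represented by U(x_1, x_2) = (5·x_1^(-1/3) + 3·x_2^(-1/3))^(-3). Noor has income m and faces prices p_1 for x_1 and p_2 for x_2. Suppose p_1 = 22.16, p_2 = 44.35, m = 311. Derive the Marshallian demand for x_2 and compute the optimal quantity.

x_2* = 3.14

Substitute x_2 = (x_2/x_1)·x_1 into the budget: x_1* = m/(p_1 + p_2·(x_2/x_1)).
Numerically x_2/x_1 = 0.405154, so x_1* = 311/(22.16 + 44.35·0.405154) = 7.7501 and x_2* = 0.405154·7.7501 = 3.14.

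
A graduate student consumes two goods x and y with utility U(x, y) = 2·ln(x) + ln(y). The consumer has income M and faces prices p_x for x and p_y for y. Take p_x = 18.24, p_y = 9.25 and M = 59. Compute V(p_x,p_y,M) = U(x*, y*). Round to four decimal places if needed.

V = 2.2912

The MRS is 2·y/x. Set MRS = p_x/p_y.
Rearranging, p_y·y = (1/2)·p_x·x. Substituting into the budget gives p_x·x·(1 + (1/2)) = M.
Demand: x*(p_x,p_y,M) = 2/3·M/p_x and y* = 1/3·M/p_y.
At p_x=18.24, p_y=9.25, M=59: x* = 2/3·59/18.24 = 2.1564, y* = 2.1261.
Utility at the optimum: U(2.1564, 2.1261) = 2.2912.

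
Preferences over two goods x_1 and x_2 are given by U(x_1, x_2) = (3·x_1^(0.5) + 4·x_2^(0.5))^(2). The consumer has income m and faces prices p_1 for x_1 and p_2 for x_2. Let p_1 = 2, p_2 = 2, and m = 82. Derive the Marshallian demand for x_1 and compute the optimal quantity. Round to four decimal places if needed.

From the CES first-order condition, (3/4)·(x_2/x_1)^(0.5) = p_1/p_2.
Solve for the ratio: x_2/x_1 = [(4/3)·p_1/p_2]^(2).
Substitute x_2 = (x_2/x_1)·x_1 into the budget: x_1* = m/(p_1 + p_2·(x_2/x_1)).
Numerically x_2/x_1 = 1.777778, so x_1* = 82/(2 + 2·1.777778) = 14.76.

x_1* = 14.76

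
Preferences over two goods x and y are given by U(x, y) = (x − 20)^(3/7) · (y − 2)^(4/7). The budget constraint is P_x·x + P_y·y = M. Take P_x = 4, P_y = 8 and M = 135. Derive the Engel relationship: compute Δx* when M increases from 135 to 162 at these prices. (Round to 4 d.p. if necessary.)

Δx* = 2.8929

MRS = (3/4)·(y−2)/(x−20). Tangency with P_x/P_y gives y−2 = (4/3)·(P_x/P_y)·(x−20).
After buying the subsistence bundle (20, 2), a share 3/7 of the remaining income goes to x: x* = 20 + 3/7·(M − 20P_x − 2P_y)/P_x.
Discretionary income = 135 − 20·4 − 2·8 = 39; x* = 20 + 3/7·39/4 = 24.1786.
At M' = 162: x* = 27.0714. Change: 27.0714 − 24.1786 = 2.8929.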